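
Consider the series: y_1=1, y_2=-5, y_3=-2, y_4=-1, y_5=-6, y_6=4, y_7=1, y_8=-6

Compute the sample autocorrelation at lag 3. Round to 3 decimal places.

Mean ȳ = (1 − 5 − 2 − 1 − 6 + 4 + 1 − 6)/8 = -1.7500
Deviations from mean: 2.7500, -3.2500, -0.2500, 0.7500, -4.2500, 5.7500, 2.7500, -4.2500
Σ(y_t−ȳ)(y_{t+3}−ȳ) = (2.0625) + (13.8125) + (-1.4375) + (2.0625) + (18.0625) = 34.5625
Denominator Σ(y_t−ȳ)² = 95.5000
r_3 = 34.5625 / 95.5000 = 0.362

0.362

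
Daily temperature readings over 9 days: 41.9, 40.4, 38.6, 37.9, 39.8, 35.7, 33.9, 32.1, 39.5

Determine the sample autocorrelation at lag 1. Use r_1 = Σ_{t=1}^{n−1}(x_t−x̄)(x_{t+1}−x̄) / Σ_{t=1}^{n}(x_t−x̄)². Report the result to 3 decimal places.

Mean x̄ = (41.9 + 40.4 + 38.6 + 37.9 + 39.8 + 35.7 + 33.9 + 32.1 + 39.5)/9 = 37.7556
Numerator Σ_{t=1}^{8}(x_t−x̄)(x_{t+1}−x̄) = 29.2725
Denominator Σ(x_t−x̄)² = 83.2022
r_1 = 29.2725 / 83.2022 = 0.352

0.352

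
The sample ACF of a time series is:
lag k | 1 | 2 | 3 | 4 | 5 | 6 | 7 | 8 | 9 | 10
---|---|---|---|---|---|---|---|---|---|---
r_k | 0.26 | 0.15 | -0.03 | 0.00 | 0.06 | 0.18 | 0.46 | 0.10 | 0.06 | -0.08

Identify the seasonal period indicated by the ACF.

7

The largest autocorrelation is r_7 = 0.46; the remaining lags stay at or below 0.26. The elevated value at lag 1 (0.26), dropping to 0.15 at lag 2, reflects decaying short-term dependence rather than seasonality.
The dominant spike at lag 7 indicates a seasonal period of 7.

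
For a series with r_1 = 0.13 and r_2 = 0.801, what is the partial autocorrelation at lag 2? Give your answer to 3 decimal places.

φ_{22} = (r_2 − r_1²) / (1 − r_1²)
r_1² = (0.13)² = 0.0169
Numerator = 0.801 − 0.0169 = 0.7841; denominator = 1 − 0.0169 = 0.9831
φ_{22} = 0.7841 / 0.9831 = 0.798

0.798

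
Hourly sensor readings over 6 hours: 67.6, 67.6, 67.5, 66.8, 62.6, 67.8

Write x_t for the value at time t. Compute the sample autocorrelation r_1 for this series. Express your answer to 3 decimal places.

Mean x̄ = (67.6 + 67.6 + 67.5 + 66.8 + 62.6 + 67.8)/6 = 66.6500
Numerator Σ_{t=1}^{5}(x_t−x̄)(x_{t+1}−x̄) = -3.4275
Denominator Σ(x_t−x̄)² = 20.2750
r_1 = -3.4275 / 20.2750 = -0.169

-0.169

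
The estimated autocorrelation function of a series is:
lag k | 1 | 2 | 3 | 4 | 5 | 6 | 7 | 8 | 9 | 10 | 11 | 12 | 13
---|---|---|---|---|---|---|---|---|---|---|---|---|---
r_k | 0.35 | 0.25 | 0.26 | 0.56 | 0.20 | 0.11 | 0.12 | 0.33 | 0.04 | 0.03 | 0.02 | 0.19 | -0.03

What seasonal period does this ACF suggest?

The largest autocorrelation is r_4 = 0.56; the remaining lags stay at or below 0.35. The elevated value at lag 1 (0.35), dropping to 0.25 at lag 2, reflects decaying short-term dependence rather than seasonality.
The dominant spike at lag 4 indicates a seasonal period of 4.

4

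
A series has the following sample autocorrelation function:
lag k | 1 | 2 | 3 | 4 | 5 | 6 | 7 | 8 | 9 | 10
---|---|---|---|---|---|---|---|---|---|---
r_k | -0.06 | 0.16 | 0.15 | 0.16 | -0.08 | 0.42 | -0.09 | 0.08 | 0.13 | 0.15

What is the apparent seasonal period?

The largest autocorrelation is r_6 = 0.42; the remaining lags stay at or below 0.16.
The dominant spike at lag 6 indicates a seasonal period of 6.

6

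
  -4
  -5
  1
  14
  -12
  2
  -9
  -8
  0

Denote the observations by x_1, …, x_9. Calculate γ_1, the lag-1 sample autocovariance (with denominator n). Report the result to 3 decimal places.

-17.123

Mean x̄ = (-4 − 5 + 1 + 14 − 12 + 2 − 9 − 8 + 0)/9 = -2.3333
Σ_{t=1}^{8}(x_t−x̄)(x_{t+1}−x̄) = -154.1111
γ_1 = -154.1111 / 9 = -17.123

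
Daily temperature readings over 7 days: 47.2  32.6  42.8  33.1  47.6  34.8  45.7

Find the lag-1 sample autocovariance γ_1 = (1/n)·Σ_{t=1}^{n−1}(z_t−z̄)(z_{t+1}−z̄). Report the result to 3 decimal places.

Mean z̄ = (47.2 + 32.6 + 42.8 + 33.1 + 47.6 + 34.8 + 45.7)/7 = 40.5429
Deviations: 6.6571, -7.9429, 2.2571, -7.4429, 7.0571, -5.7429, 5.1571
Σ_{t=1}^{6}(z_t−z̄)(z_{t+1}−z̄) = -210.2747
γ_1 = -210.2747 / 7 = -30.039

-30.039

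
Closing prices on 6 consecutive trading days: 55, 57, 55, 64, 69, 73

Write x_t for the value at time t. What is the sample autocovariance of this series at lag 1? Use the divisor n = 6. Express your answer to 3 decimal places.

Mean x̄ = (55 + 57 + 55 + 64 + 69 + 73)/6 = 62.1667
Deviations: -7.1667, -5.1667, -7.1667, 1.8333, 6.8333, 10.8333
Σ_{t=1}^{5}(x_t−x̄)(x_{t+1}−x̄) = 147.4722
γ_1 = 147.4722 / 6 = 24.579

24.579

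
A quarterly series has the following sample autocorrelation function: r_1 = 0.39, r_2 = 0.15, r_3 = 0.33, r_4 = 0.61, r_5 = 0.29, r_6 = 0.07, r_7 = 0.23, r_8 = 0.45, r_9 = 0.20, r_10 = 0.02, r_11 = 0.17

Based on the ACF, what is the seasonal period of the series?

4

The largest autocorrelation is r_4 = 0.61, with a weaker echo at lag 8 (0.45); the remaining lags stay at or below 0.39. The elevated value at lag 1 (0.39), dropping to 0.15 at lag 2, reflects decaying short-term dependence rather than seasonality.
The dominant spike at lag 4 indicates a seasonal period of 4.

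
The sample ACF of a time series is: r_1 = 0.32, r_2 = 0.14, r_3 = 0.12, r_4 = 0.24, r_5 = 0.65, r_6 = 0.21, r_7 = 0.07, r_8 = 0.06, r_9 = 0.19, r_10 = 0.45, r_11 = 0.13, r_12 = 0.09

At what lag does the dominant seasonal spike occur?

5

The largest autocorrelation is r_5 = 0.65, with a weaker echo at lag 10 (0.45); the remaining lags stay at or below 0.32. The elevated value at lag 1 (0.32), dropping to 0.14 at lag 2, reflects decaying short-term dependence rather than seasonality.
The dominant spike at lag 5 indicates a seasonal period of 5.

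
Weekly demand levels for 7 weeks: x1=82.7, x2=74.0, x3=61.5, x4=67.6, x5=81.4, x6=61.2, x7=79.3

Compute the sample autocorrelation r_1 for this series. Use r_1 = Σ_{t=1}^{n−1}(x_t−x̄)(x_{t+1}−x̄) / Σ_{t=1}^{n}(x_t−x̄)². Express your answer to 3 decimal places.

-0.333

Mean x̄ = (82.7 + 74.0 + 61.5 + 67.6 + 81.4 + 61.2 + 79.3)/7 = 72.5286
Σ(x_t−x̄)(x_{t+1}−x̄) = (14.9665) + (-16.2278) + (54.3551) + (-43.7235) + (-100.5006) + (-76.7106) = -167.8408
Denominator Σ(x_t−x̄)² = 504.4343
r_1 = -167.8408 / 504.4343 = -0.333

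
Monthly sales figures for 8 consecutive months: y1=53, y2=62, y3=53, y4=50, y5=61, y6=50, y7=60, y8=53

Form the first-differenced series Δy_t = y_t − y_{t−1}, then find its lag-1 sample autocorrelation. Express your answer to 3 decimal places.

-0.690

First differences Δy: 9, -9, -3, 11, -11, 10, -7
Mean of differences = 0.0000
Numerator Σ(Δy_t−Δȳ)(Δy_{t+1}−Δȳ) = -388.0000
Denominator Σ(Δy_t−Δȳ)² = 562.0000
r_1(Δy) = -388.0000 / 562.0000 = -0.690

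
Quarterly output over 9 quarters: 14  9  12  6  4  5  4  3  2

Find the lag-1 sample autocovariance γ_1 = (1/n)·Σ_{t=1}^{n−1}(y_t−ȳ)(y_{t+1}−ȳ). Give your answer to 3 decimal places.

Mean ȳ = (14 + 9 + 12 + 6 + 4 + 5 + 4 + 3 + 2)/9 = 6.5556
Σ_{t=1}^{8}(y_t−ȳ)(y_{t+1}−ȳ) = 63.1358
γ_1 = 63.1358 / 9 = 7.015

7.015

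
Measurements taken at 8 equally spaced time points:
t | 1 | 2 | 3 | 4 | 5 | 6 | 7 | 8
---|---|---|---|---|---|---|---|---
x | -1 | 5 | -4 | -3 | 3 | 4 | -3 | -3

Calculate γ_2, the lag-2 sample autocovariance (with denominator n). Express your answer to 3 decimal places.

-7.016

Mean x̄ = (-1 + 5 − 4 − 3 + 3 + 4 − 3 − 3)/8 = -0.2500
Deviations: -0.7500, 5.2500, -3.7500, -2.7500, 3.2500, 4.2500, -2.7500, -2.7500
Σ_{t=1}^{6}(x_t−x̄)(x_{t+2}−x̄) = -56.1250
γ_2 = -56.1250 / 8 = -7.016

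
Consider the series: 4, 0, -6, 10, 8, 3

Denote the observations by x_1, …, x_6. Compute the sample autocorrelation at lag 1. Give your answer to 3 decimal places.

-0.024

Mean x̄ = (4 + 0 − 6 + 10 + 8 + 3)/6 = 3.1667
Deviations from mean: 0.8333, -3.1667, -9.1667, 6.8333, 4.8333, -0.1667
Numerator Σ_{t=1}^{5}(x_t−x̄)(x_{t+1}−x̄) = -4.0278
Denominator Σ(x_t−x̄)² = 164.8333
r_1 = -4.0278 / 164.8333 = -0.024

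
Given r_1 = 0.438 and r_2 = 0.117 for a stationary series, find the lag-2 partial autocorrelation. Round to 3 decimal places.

φ_{22} = (r_2 − r_1²) / (1 − r_1²)
r_1² = (0.438)² = 0.191844
Numerator = 0.117 − 0.1918 = -0.0748; denominator = 1 − 0.1918 = 0.8082
φ_{22} = -0.0748 / 0.8082 = -0.093

-0.093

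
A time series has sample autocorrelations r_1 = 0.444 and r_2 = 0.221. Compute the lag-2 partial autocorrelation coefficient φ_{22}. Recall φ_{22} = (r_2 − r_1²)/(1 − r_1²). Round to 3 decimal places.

φ_{22} = (r_2 − r_1²) / (1 − r_1²)
r_1² = (0.444)² = 0.197136
Numerator = 0.221 − 0.1971 = 0.0239; denominator = 1 − 0.1971 = 0.8029
φ_{22} = 0.0239 / 0.8029 = 0.030

0.030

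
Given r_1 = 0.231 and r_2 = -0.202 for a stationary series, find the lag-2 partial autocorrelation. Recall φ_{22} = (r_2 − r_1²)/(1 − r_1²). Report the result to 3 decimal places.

-0.270

φ_{22} = (r_2 − r_1²) / (1 − r_1²)
r_1² = (0.231)² = 0.053361
Numerator = -0.202 − 0.0534 = -0.2554; denominator = 1 − 0.0534 = 0.9466
φ_{22} = -0.2554 / 0.9466 = -0.270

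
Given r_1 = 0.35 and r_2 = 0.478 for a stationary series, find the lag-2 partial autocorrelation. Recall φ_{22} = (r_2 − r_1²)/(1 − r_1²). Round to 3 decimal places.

φ_{22} = (r_2 − r_1²) / (1 − r_1²)
r_1² = (0.35)² = 0.1225
Numerator = 0.478 − 0.1225 = 0.3555; denominator = 1 − 0.1225 = 0.8775
φ_{22} = 0.3555 / 0.8775 = 0.405

0.405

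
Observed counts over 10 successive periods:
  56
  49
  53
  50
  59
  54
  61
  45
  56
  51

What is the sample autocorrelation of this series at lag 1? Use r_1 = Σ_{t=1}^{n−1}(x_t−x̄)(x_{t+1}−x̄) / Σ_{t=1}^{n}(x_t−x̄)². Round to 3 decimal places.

Mean x̄ = (56 + 49 + 53 + 50 + 59 + 54 + 61 + 45 + 56 + 51)/10 = 53.4000
Numerator Σ_{t=1}^{9}(x_t−x̄)(x_{t+1}−x̄) = -111.3600
Denominator Σ(x_t−x̄)² = 210.4000
r_1 = -111.3600 / 210.4000 = -0.529

-0.529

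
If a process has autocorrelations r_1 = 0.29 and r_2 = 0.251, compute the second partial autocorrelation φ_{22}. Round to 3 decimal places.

φ_{22} = (r_2 − r_1²) / (1 − r_1²)
r_1² = (0.29)² = 0.0841
Numerator = 0.251 − 0.0841 = 0.1669; denominator = 1 − 0.0841 = 0.9159
φ_{22} = 0.1669 / 0.9159 = 0.182

0.182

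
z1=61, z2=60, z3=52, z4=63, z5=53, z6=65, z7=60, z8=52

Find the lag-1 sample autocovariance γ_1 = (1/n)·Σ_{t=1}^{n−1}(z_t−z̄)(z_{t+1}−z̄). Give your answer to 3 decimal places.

-11.914

Mean z̄ = (61 + 60 + 52 + 63 + 53 + 65 + 60 + 52)/8 = 58.2500
Σ_{t=1}^{7}(z_t−z̄)(z_{t+1}−z̄) = -95.3125
γ_1 = -95.3125 / 8 = -11.914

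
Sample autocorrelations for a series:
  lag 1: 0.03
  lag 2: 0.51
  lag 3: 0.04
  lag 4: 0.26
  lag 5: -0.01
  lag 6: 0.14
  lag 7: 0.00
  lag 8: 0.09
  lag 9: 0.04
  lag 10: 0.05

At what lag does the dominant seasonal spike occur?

2

The largest autocorrelation is r_2 = 0.51, with a weaker echo at lag 4 (0.26); the remaining lags stay at or below 0.14.
The dominant spike at lag 2 indicates a seasonal period of 2.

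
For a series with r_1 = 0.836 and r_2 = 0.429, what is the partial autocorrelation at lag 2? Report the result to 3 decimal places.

-0.896

φ_{22} = (r_2 − r_1²) / (1 − r_1²)
r_1² = (0.836)² = 0.698896
Numerator = 0.429 − 0.6989 = -0.2699; denominator = 1 − 0.6989 = 0.3011
φ_{22} = -0.2699 / 0.3011 = -0.896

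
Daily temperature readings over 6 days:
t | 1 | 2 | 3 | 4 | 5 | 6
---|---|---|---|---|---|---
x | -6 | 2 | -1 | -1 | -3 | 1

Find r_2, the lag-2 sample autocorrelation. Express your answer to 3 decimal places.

-0.005

Mean x̄ = (-6 + 2 − 1 − 1 − 3 + 1)/6 = -1.3333
Deviations from mean: -4.6667, 3.3333, 0.3333, 0.3333, -1.6667, 2.3333
Numerator Σ_{t=1}^{4}(x_t−x̄)(x_{t+2}−x̄) = -0.2222
Denominator Σ(x_t−x̄)² = 41.3333
r_2 = -0.2222 / 41.3333 = -0.005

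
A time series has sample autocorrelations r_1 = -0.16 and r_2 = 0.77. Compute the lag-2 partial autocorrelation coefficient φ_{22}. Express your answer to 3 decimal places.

0.764

φ_{22} = (r_2 − r_1²) / (1 − r_1²)
r_1² = (-0.16)² = 0.0256
Numerator = 0.77 − 0.0256 = 0.7444; denominator = 1 − 0.0256 = 0.9744
φ_{22} = 0.7444 / 0.9744 = 0.764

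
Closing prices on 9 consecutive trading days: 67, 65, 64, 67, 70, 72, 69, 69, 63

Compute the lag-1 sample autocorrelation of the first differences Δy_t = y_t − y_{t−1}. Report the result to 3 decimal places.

First differences Δy: -2, -1, 3, 3, 2, -3, 0, -6
Mean of differences = -0.5000
Numerator Σ(Δy_t−Δȳ)(Δy_{t+1}−Δȳ) = 9.7500
Denominator Σ(Δy_t−Δȳ)² = 70.0000
r_1(Δy) = 9.7500 / 70.0000 = 0.139

0.139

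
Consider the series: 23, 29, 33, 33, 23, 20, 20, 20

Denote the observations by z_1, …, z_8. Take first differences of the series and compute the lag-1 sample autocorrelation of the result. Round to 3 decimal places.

0.313

First differences Δz: 6, 4, 0, -10, -3, 0, 0
Mean of differences = -0.4286
Numerator Σ(Δz_t−Δz̄)(Δz_{t+1}−Δz̄) = 49.9592
Denominator Σ(Δz_t−Δz̄)² = 159.7143
r_1(Δz) = 49.9592 / 159.7143 = 0.313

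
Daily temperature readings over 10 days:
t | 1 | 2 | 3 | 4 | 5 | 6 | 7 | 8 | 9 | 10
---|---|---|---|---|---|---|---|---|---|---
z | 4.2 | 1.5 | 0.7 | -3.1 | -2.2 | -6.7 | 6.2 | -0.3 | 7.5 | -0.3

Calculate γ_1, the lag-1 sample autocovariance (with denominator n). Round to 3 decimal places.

Mean z̄ = (4.2 + 1.5 + 0.7 − 3.1 − 2.2 − 6.7 + 6.2 − 0.3 + 7.5 − 0.3)/10 = 0.7500
Σ_{t=1}^{9}(z_t−z̄)(z_{t+1}−z̄) = -24.4225
γ_1 = -24.4225 / 10 = -2.442

-2.442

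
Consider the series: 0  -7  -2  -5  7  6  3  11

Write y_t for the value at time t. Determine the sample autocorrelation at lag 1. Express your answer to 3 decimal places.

Mean ȳ = (0 − 7 − 2 − 5 + 7 + 6 + 3 + 11)/8 = 1.6250
Deviations from mean: -1.6250, -8.6250, -3.6250, -6.6250, 5.3750, 4.3750, 1.3750, 9.3750
Σ(y_t−ȳ)(y_{t+1}−ȳ) = (14.0156) + (31.2656) + (24.0156) + (-35.6094) + (23.5156) + (6.0156) + (12.8906) = 76.1094
Denominator Σ(y_t−ȳ)² = 271.8750
r_1 = 76.1094 / 271.8750 = 0.280

0.280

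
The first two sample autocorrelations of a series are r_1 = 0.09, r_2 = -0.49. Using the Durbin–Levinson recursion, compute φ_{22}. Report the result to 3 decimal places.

φ_{22} = (r_2 − r_1²) / (1 − r_1²)
r_1² = (0.09)² = 0.0081
Numerator = -0.49 − 0.0081 = -0.4981; denominator = 1 − 0.0081 = 0.9919
φ_{22} = -0.4981 / 0.9919 = -0.502

-0.502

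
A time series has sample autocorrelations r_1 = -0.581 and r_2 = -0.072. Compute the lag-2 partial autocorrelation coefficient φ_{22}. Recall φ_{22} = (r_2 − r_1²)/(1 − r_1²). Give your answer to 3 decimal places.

-0.618

φ_{22} = (r_2 − r_1²) / (1 − r_1²)
r_1² = (-0.581)² = 0.337561
Numerator = -0.072 − 0.3376 = -0.4096; denominator = 1 − 0.3376 = 0.6624
φ_{22} = -0.4096 / 0.6624 = -0.618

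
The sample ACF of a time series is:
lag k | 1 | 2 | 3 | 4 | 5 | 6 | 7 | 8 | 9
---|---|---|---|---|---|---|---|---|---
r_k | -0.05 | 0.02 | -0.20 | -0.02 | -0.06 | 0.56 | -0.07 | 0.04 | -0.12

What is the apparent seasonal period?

6

The largest autocorrelation is r_6 = 0.56; the remaining lags stay at or below 0.04.
The dominant spike at lag 6 indicates a seasonal period of 6.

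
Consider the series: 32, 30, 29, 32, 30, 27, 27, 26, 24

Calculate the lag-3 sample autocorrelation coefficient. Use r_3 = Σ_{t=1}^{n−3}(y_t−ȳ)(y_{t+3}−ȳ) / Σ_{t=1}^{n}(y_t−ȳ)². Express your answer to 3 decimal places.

Mean ȳ = (32 + 30 + 29 + 32 + 30 + 27 + 27 + 26 + 24)/9 = 28.5556
Numerator Σ_{t=1}^{6}(y_t−ȳ)(y_{t+3}−ȳ) = 11.2963
Denominator Σ(y_t−ȳ)² = 60.2222
r_3 = 11.2963 / 60.2222 = 0.188

0.188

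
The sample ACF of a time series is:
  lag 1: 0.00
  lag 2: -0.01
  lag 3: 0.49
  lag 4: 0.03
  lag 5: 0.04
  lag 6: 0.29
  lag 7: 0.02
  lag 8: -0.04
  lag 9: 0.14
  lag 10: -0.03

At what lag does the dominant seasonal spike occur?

The largest autocorrelation is r_3 = 0.49, with a weaker echo at lag 6 (0.29); the remaining lags stay at or below 0.14.
The dominant spike at lag 3 indicates a seasonal period of 3.

3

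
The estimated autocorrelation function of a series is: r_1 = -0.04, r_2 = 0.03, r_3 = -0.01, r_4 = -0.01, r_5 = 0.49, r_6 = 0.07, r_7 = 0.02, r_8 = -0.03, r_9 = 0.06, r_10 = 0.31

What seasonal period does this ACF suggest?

5

The largest autocorrelation is r_5 = 0.49, with a weaker echo at lag 10 (0.31); the remaining lags stay at or below 0.07.
The dominant spike at lag 5 indicates a seasonal period of 5.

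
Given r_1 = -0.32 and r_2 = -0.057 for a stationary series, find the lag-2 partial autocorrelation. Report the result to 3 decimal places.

-0.178

φ_{22} = (r_2 − r_1²) / (1 − r_1²)
r_1² = (-0.32)² = 0.1024
Numerator = -0.057 − 0.1024 = -0.1594; denominator = 1 − 0.1024 = 0.8976
φ_{22} = -0.1594 / 0.8976 = -0.178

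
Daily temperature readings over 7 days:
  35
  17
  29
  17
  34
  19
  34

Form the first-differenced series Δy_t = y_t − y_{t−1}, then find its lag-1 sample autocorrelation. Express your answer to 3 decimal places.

First differences Δy: -18, 12, -12, 17, -15, 15
Mean of differences = -0.1667
Numerator Σ(Δy_t−Δȳ)(Δy_{t+1}−Δȳ) = -1043.6944
Denominator Σ(Δy_t−Δȳ)² = 1350.8333
r_1(Δy) = -1043.6944 / 1350.8333 = -0.773

-0.773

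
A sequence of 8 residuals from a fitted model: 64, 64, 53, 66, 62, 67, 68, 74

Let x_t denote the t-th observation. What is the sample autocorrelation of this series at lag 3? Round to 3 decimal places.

Mean x̄ = (64 + 64 + 53 + 66 + 62 + 67 + 68 + 74)/8 = 64.7500
Deviations from mean: -0.7500, -0.7500, -11.7500, 1.2500, -2.7500, 2.2500, 3.2500, 9.2500
Numerator Σ_{t=1}^{5}(x_t−x̄)(x_{t+3}−x̄) = -46.6875
Denominator Σ(x_t−x̄)² = 249.5000
r_3 = -46.6875 / 249.5000 = -0.187

-0.187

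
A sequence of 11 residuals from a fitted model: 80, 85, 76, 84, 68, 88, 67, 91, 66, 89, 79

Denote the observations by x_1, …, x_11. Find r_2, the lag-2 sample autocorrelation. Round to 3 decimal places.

Mean x̄ = (80 + 85 + 76 + 84 + 68 + 88 + 67 + 91 + 66 + 89 + 79)/11 = 79.3636
Numerator Σ_{t=1}^{9}(x_t−x̄)(x_{t+2}−x̄) = 625.4628
Denominator Σ(x_t−x̄)² = 828.5455
r_2 = 625.4628 / 828.5455 = 0.755

0.755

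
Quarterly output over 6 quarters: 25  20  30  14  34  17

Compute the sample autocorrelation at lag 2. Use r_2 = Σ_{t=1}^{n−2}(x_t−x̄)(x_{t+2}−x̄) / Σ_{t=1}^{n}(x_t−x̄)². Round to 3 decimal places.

0.576

Mean x̄ = (25 + 20 + 30 + 14 + 34 + 17)/6 = 23.3333
Σ(x_t−x̄)(x_{t+2}−x̄) = (11.1111) + (31.1111) + (71.1111) + (59.1111) = 172.4444
Denominator Σ(x_t−x̄)² = 299.3333
r_2 = 172.4444 / 299.3333 = 0.576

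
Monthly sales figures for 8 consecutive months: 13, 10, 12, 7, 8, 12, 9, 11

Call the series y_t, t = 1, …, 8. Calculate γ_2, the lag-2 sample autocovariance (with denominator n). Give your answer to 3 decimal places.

0.016

Mean ȳ = (13 + 10 + 12 + 7 + 8 + 12 + 9 + 11)/8 = 10.2500
Σ_{t=1}^{6}(y_t−ȳ)(y_{t+2}−ȳ) = 0.1250
γ_2 = 0.1250 / 8 = 0.016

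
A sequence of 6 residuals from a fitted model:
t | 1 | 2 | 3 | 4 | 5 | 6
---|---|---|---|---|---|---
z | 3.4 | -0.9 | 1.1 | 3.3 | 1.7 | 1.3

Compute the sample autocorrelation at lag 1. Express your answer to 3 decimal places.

Mean z̄ = (3.4 − 0.9 + 1.1 + 3.3 + 1.7 + 1.3)/6 = 1.6500
Deviations from mean: 1.7500, -2.5500, -0.5500, 1.6500, 0.0500, -0.3500
Numerator Σ_{t=1}^{5}(z_t−z̄)(z_{t+1}−z̄) = -3.9025
Denominator Σ(z_t−z̄)² = 12.7150
r_1 = -3.9025 / 12.7150 = -0.307

-0.307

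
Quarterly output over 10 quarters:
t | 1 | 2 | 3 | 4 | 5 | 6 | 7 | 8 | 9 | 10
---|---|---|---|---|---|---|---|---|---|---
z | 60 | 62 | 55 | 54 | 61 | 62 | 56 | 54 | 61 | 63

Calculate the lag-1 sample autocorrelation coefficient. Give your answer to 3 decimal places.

0.081

Mean z̄ = (60 + 62 + 55 + 54 + 61 + 62 + 56 + 54 + 61 + 63)/10 = 58.8000
Numerator Σ_{t=1}^{9}(z_t−z̄)(z_{t+1}−z̄) = 9.5600
Denominator Σ(z_t−z̄)² = 117.6000
r_1 = 9.5600 / 117.6000 = 0.081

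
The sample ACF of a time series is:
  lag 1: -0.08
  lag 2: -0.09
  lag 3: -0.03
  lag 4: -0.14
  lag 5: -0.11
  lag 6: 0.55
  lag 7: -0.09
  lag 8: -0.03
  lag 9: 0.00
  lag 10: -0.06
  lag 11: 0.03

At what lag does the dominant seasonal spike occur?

The largest autocorrelation is r_6 = 0.55; the remaining lags stay at or below 0.03.
The dominant spike at lag 6 indicates a seasonal period of 6.

6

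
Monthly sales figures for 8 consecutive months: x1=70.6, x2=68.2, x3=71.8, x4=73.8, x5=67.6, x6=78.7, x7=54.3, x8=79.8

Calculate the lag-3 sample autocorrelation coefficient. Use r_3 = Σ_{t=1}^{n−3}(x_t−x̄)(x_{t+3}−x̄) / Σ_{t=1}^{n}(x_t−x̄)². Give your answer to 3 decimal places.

Mean x̄ = (70.6 + 68.2 + 71.8 + 73.8 + 67.6 + 78.7 + 54.3 + 79.8)/8 = 70.6000
Deviations from mean: 0.0000, -2.4000, 1.2000, 3.2000, -3.0000, 8.1000, -16.3000, 9.2000
Σ(x_t−x̄)(x_{t+3}−x̄) = (0.0000) + (7.2000) + (9.7200) + (-52.1600) + (-27.6000) = -62.8400
Denominator Σ(x_t−x̄)² = 442.3800
r_3 = -62.8400 / 442.3800 = -0.142

-0.142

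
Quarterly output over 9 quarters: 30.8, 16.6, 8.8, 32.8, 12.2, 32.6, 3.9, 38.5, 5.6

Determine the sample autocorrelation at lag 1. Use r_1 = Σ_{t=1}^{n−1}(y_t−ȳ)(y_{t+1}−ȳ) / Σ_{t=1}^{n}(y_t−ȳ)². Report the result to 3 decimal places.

-0.767

Mean ȳ = (30.8 + 16.6 + 8.8 + 32.8 + 12.2 + 32.6 + 3.9 + 38.5 + 5.6)/9 = 20.2000
Numerator Σ_{t=1}^{8}(y_t−ȳ)(y_{t+1}−ȳ) = -1108.3500
Denominator Σ(y_t−ȳ)² = 1445.5400
r_1 = -1108.3500 / 1445.5400 = -0.767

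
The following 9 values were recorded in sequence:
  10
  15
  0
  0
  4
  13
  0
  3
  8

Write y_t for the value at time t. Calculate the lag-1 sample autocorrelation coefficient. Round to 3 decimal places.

Mean ȳ = (10 + 15 + 0 + 0 + 4 + 13 + 0 + 3 + 8)/9 = 5.8889
Numerator Σ_{t=1}^{8}(y_t−ȳ)(y_{t+1}−ȳ) = -14.7901
Denominator Σ(y_t−ȳ)² = 270.8889
r_1 = -14.7901 / 270.8889 = -0.055

-0.055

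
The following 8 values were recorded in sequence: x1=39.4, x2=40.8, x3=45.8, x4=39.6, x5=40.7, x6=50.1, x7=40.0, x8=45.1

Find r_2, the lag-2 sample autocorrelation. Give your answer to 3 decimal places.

-0.097

Mean x̄ = (39.4 + 40.8 + 45.8 + 39.6 + 40.7 + 50.1 + 40.0 + 45.1)/8 = 42.6875
Deviations from mean: -3.2875, -1.8875, 3.1125, -3.0875, -1.9875, 7.4125, -2.6875, 2.4125
Σ(x_t−x̄)(x_{t+2}−x̄) = (-10.2323) + (5.8277) + (-6.1861) + (-22.8861) + (5.3414) + (17.8827) = -10.2528
Denominator Σ(x_t−x̄)² = 105.5288
r_2 = -10.2528 / 105.5288 = -0.097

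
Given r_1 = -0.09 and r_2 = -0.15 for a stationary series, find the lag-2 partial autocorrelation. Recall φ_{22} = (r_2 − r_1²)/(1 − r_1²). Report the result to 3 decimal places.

-0.159

φ_{22} = (r_2 − r_1²) / (1 − r_1²)
r_1² = (-0.09)² = 0.0081
Numerator = -0.15 − 0.0081 = -0.1581; denominator = 1 − 0.0081 = 0.9919
φ_{22} = -0.1581 / 0.9919 = -0.159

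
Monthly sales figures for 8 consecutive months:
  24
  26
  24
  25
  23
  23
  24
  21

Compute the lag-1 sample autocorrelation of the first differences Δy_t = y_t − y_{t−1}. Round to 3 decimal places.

-0.555

First differences Δy: 2, -2, 1, -2, 0, 1, -3
Mean of differences = -0.4286
Numerator Σ(Δy_t−Δȳ)(Δy_{t+1}−Δȳ) = -12.0408
Denominator Σ(Δy_t−Δȳ)² = 21.7143
r_1(Δy) = -12.0408 / 21.7143 = -0.555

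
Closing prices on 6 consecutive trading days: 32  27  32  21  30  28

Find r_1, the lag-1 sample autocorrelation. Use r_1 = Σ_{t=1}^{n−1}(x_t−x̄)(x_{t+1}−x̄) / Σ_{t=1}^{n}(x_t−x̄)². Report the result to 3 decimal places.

Mean x̄ = (32 + 27 + 32 + 21 + 30 + 28)/6 = 28.3333
Deviations from mean: 3.6667, -1.3333, 3.6667, -7.3333, 1.6667, -0.3333
Numerator Σ_{t=1}^{5}(x_t−x̄)(x_{t+1}−x̄) = -49.4444
Denominator Σ(x_t−x̄)² = 85.3333
r_1 = -49.4444 / 85.3333 = -0.579

-0.579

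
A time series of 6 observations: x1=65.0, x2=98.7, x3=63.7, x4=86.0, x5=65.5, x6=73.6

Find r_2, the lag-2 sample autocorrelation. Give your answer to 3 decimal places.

Mean x̄ = (65.0 + 98.7 + 63.7 + 86.0 + 65.5 + 73.6)/6 = 75.4167
Deviations from mean: -10.4167, 23.2833, -11.7167, 10.5833, -9.9167, -1.8167
Σ(x_t−x̄)(x_{t+2}−x̄) = (122.0486) + (246.4153) + (116.1903) + (-19.2264) = 465.4278
Denominator Σ(x_t−x̄)² = 1001.5483
r_2 = 465.4278 / 1001.5483 = 0.465

0.465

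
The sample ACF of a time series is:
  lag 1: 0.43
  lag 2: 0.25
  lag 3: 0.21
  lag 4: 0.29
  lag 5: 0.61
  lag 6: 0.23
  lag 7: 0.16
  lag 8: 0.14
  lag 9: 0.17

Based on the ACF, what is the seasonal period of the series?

The largest autocorrelation is r_5 = 0.61; the remaining lags stay at or below 0.43. The elevated value at lag 1 (0.43), dropping to 0.25 at lag 2, reflects decaying short-term dependence rather than seasonality.
The dominant spike at lag 5 indicates a seasonal period of 5.

5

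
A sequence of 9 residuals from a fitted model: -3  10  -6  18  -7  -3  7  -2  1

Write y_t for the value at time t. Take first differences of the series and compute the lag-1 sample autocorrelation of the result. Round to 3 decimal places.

-0.745

First differences Δy: 13, -16, 24, -25, 4, 10, -9, 3
Mean of differences = 0.5000
Numerator Σ(Δy_t−Δȳ)(Δy_{t+1}−Δȳ) = -1363.2500
Denominator Σ(Δy_t−Δȳ)² = 1830.0000
r_1(Δy) = -1363.2500 / 1830.0000 = -0.745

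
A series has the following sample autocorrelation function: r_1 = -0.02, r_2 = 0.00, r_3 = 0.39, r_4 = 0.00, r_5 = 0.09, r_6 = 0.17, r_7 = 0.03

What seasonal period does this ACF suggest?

The largest autocorrelation is r_3 = 0.39, with a weaker echo at lag 6 (0.17); the remaining lags stay at or below 0.09.
The dominant spike at lag 3 indicates a seasonal period of 3.

3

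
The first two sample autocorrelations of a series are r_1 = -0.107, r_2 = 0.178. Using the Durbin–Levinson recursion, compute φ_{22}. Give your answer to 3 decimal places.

φ_{22} = (r_2 − r_1²) / (1 − r_1²)
r_1² = (-0.107)² = 0.011449
Numerator = 0.178 − 0.0114 = 0.1666; denominator = 1 − 0.0114 = 0.9886
φ_{22} = 0.1666 / 0.9886 = 0.168

0.168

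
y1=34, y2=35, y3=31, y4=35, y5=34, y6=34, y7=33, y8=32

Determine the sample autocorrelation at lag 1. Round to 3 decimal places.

-0.375

Mean ȳ = (34 + 35 + 31 + 35 + 34 + 34 + 33 + 32)/8 = 33.5000
Deviations from mean: 0.5000, 1.5000, -2.5000, 1.5000, 0.5000, 0.5000, -0.5000, -1.5000
Σ(y_t−ȳ)(y_{t+1}−ȳ) = (0.7500) + (-3.7500) + (-3.7500) + (0.7500) + (0.2500) + (-0.2500) + (0.7500) = -5.2500
Denominator Σ(y_t−ȳ)² = 14.0000
r_1 = -5.2500 / 14.0000 = -0.375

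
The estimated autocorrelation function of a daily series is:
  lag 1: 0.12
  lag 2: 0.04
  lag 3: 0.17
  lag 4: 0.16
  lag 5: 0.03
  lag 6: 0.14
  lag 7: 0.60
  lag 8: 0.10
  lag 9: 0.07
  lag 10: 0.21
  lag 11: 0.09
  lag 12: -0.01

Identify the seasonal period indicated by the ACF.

7

The largest autocorrelation is r_7 = 0.60; the remaining lags stay at or below 0.21.
The dominant spike at lag 7 indicates a seasonal period of 7.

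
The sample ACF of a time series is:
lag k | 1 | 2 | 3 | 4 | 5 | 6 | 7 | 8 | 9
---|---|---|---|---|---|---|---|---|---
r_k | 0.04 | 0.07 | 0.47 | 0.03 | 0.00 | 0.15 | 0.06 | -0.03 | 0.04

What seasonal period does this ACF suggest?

3

The largest autocorrelation is r_3 = 0.47, with a weaker echo at lag 6 (0.15); the remaining lags stay at or below 0.07.
The dominant spike at lag 3 indicates a seasonal period of 3.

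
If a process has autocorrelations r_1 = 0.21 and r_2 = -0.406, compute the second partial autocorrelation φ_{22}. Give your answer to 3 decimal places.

φ_{22} = (r_2 − r_1²) / (1 − r_1²)
r_1² = (0.21)² = 0.0441
Numerator = -0.406 − 0.0441 = -0.4501; denominator = 1 − 0.0441 = 0.9559
φ_{22} = -0.4501 / 0.9559 = -0.471

-0.471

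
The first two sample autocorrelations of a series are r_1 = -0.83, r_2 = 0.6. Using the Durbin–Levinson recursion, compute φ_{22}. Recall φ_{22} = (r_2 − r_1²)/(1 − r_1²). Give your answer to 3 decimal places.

φ_{22} = (r_2 − r_1²) / (1 − r_1²)
r_1² = (-0.83)² = 0.6889
Numerator = 0.6 − 0.6889 = -0.0889; denominator = 1 − 0.6889 = 0.3111
φ_{22} = -0.0889 / 0.3111 = -0.286

-0.286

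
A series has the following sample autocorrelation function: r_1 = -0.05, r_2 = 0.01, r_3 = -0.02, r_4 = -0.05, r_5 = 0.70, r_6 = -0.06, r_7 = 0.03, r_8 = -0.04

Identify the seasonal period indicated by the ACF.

The largest autocorrelation is r_5 = 0.70; the remaining lags stay at or below 0.03.
The dominant spike at lag 5 indicates a seasonal period of 5.

5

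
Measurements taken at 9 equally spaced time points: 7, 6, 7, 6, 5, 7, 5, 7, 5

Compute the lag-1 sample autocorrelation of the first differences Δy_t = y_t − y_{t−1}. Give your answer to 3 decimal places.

-0.760

First differences Δy: -1, 1, -1, -1, 2, -2, 2, -2
Mean of differences = -0.2500
Numerator Σ(Δy_t−Δȳ)(Δy_{t+1}−Δȳ) = -14.8125
Denominator Σ(Δy_t−Δȳ)² = 19.5000
r_1(Δy) = -14.8125 / 19.5000 = -0.760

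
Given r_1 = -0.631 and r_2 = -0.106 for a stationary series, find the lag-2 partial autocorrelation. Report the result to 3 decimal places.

-0.838

φ_{22} = (r_2 − r_1²) / (1 − r_1²)
r_1² = (-0.631)² = 0.398161
Numerator = -0.106 − 0.3982 = -0.5042; denominator = 1 − 0.3982 = 0.6018
φ_{22} = -0.5042 / 0.6018 = -0.838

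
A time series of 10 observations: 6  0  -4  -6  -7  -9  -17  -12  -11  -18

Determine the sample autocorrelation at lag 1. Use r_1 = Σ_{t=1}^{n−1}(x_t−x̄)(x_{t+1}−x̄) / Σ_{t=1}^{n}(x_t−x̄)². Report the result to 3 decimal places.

0.493

Mean x̄ = (6 + 0 − 4 − 6 − 7 − 9 − 17 − 12 − 11 − 18)/10 = -7.8000
Numerator Σ_{t=1}^{9}(x_t−x̄)(x_{t+1}−x̄) = 240.3600
Denominator Σ(x_t−x̄)² = 487.6000
r_1 = 240.3600 / 487.6000 = 0.493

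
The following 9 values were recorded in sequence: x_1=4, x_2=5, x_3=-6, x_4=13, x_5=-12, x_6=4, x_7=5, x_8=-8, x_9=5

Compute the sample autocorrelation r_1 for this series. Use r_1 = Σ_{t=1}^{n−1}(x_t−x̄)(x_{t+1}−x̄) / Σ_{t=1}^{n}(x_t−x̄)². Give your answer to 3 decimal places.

-0.696

Mean x̄ = (4 + 5 − 6 + 13 − 12 + 4 + 5 − 8 + 5)/9 = 1.1111
Numerator Σ_{t=1}^{8}(x_t−x̄)(x_{t+1}−x̄) = -354.3457
Denominator Σ(x_t−x̄)² = 508.8889
r_1 = -354.3457 / 508.8889 = -0.696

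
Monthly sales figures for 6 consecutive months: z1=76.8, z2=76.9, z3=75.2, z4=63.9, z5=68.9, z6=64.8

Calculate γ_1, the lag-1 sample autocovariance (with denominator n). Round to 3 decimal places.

Mean z̄ = (76.8 + 76.9 + 75.2 + 63.9 + 68.9 + 64.8)/6 = 71.0833
Deviations: 5.7167, 5.8167, 4.1167, -7.1833, -2.1833, -6.2833
Σ_{t=1}^{5}(z_t−z̄)(z_{t+1}−z̄) = 57.0281
γ_1 = 57.0281 / 6 = 9.505

9.505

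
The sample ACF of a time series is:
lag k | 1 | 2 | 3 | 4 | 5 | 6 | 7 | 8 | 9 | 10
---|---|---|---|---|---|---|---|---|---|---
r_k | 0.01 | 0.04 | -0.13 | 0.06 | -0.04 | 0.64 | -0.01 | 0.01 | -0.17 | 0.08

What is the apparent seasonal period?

The largest autocorrelation is r_6 = 0.64; the remaining lags stay at or below 0.08.
The dominant spike at lag 6 indicates a seasonal period of 6.

6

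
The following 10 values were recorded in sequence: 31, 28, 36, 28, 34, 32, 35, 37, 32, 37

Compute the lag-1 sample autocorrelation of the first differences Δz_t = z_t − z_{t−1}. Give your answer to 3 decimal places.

-0.789

First differences Δz: -3, 8, -8, 6, -2, 3, 2, -5, 5
Mean of differences = 0.6667
Numerator Σ(Δz_t−Δz̄)(Δz_{t+1}−Δz̄) = -186.1111
Denominator Σ(Δz_t−Δz̄)² = 236.0000
r_1(Δz) = -186.1111 / 236.0000 = -0.789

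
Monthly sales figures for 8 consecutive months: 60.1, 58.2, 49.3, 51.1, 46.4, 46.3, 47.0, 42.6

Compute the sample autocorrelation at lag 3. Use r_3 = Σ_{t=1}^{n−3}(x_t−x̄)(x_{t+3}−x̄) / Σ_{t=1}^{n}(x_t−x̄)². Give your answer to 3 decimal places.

Mean x̄ = (60.1 + 58.2 + 49.3 + 51.1 + 46.4 + 46.3 + 47.0 + 42.6)/8 = 50.1250
Deviations from mean: 9.9750, 8.0750, -0.8250, 0.9750, -3.7250, -3.8250, -3.1250, -7.5250
Numerator Σ_{t=1}^{5}(x_t−x̄)(x_{t+3}−x̄) = 7.7856
Denominator Σ(x_t−x̄)² = 261.2350
r_3 = 7.7856 / 261.2350 = 0.030

0.030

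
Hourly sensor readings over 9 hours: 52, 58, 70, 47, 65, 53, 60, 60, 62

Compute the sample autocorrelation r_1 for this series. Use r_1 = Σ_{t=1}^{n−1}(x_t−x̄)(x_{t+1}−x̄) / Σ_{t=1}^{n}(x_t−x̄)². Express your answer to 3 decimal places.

Mean x̄ = (52 + 58 + 70 + 47 + 65 + 53 + 60 + 60 + 62)/9 = 58.5556
Numerator Σ_{t=1}^{8}(x_t−x̄)(x_{t+1}−x̄) = -246.1975
Denominator Σ(x_t−x̄)² = 396.2222
r_1 = -246.1975 / 396.2222 = -0.621

-0.621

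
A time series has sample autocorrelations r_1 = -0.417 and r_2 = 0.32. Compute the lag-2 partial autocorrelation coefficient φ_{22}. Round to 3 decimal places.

0.177

φ_{22} = (r_2 − r_1²) / (1 − r_1²)
r_1² = (-0.417)² = 0.173889
Numerator = 0.32 − 0.1739 = 0.1461; denominator = 1 − 0.1739 = 0.8261
φ_{22} = 0.1461 / 0.8261 = 0.177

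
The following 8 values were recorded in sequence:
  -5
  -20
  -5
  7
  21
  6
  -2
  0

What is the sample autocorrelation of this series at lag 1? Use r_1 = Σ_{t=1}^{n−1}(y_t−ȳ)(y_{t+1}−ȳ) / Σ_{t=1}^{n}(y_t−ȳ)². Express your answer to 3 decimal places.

Mean ȳ = (-5 − 20 − 5 + 7 + 21 + 6 − 2 + 0)/8 = 0.2500
Deviations from mean: -5.2500, -20.2500, -5.2500, 6.7500, 20.7500, 5.7500, -2.2500, -0.2500
Numerator Σ_{t=1}^{7}(y_t−ȳ)(y_{t+1}−ȳ) = 424.1875
Denominator Σ(y_t−ȳ)² = 979.5000
r_1 = 424.1875 / 979.5000 = 0.433

0.433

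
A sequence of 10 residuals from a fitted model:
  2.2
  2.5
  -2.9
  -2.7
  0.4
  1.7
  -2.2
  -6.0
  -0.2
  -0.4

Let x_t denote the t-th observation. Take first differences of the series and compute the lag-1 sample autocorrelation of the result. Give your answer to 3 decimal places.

-0.120

First differences Δx: 0.3, -5.4, 0.2, 3.1, 1.3, -3.9, -3.8, 5.8, -0.2
Mean of differences = -0.2889
Numerator Σ(Δx_t−Δx̄)(Δx_{t+1}−Δx̄) = -12.3635
Denominator Σ(Δx_t−Δx̄)² = 103.1689
r_1(Δx) = -12.3635 / 103.1689 = -0.120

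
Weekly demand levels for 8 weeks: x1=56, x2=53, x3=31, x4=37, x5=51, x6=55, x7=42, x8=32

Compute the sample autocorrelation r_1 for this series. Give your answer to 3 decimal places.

0.143

Mean x̄ = (56 + 53 + 31 + 37 + 51 + 55 + 42 + 32)/8 = 44.6250
Σ(x_t−x̄)(x_{t+1}−x̄) = (95.2656) + (-114.1094) + (103.8906) + (-48.6094) + (66.1406) + (-27.2344) + (33.1406) = 108.4844
Denominator Σ(x_t−x̄)² = 757.8750
r_1 = 108.4844 / 757.8750 = 0.143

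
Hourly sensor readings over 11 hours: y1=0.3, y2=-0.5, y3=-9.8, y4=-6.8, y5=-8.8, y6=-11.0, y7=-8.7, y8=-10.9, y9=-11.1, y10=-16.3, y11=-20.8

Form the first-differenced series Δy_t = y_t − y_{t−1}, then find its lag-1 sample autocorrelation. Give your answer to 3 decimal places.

First differences Δy: -0.8, -9.3, 3.0, -2.0, -2.2, 2.3, -2.2, -0.2, -5.2, -4.5
Mean of differences = -2.1100
Numerator Σ(Δy_t−Δȳ)(Δy_{t+1}−Δȳ) = -45.0901
Denominator Σ(Δy_t−Δȳ)² = 117.9090
r_1(Δy) = -45.0901 / 117.9090 = -0.382

-0.382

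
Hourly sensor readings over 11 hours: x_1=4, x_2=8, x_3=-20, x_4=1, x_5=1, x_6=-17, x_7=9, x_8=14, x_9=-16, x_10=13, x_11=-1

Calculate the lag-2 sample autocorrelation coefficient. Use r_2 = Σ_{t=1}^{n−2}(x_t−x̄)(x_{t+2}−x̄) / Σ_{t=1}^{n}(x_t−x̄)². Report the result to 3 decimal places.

-0.200

Mean x̄ = (4 + 8 − 20 + 1 + 1 − 17 + 9 + 14 − 16 + 13 − 1)/11 = -0.3636
Numerator Σ_{t=1}^{9}(x_t−x̄)(x_{t+2}−x̄) = -294.4463
Denominator Σ(x_t−x̄)² = 1472.5455
r_2 = -294.4463 / 1472.5455 = -0.200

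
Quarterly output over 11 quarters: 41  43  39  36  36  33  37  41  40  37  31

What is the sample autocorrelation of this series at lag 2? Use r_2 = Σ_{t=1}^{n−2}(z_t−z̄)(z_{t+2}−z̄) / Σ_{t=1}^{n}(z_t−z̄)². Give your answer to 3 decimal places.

Mean z̄ = (41 + 43 + 39 + 36 + 36 + 33 + 37 + 41 + 40 + 37 + 31)/11 = 37.6364
Numerator Σ_{t=1}^{9}(z_t−z̄)(z_{t+2}−z̄) = -32.7190
Denominator Σ(z_t−z̄)² = 130.5455
r_2 = -32.7190 / 130.5455 = -0.251

-0.251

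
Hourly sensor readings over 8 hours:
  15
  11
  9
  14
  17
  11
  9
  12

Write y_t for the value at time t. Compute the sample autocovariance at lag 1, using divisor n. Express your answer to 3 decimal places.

0.273

Mean ȳ = (15 + 11 + 9 + 14 + 17 + 11 + 9 + 12)/8 = 12.2500
Σ_{t=1}^{7}(y_t−ȳ)(y_{t+1}−ȳ) = 2.1875
γ_1 = 2.1875 / 8 = 0.273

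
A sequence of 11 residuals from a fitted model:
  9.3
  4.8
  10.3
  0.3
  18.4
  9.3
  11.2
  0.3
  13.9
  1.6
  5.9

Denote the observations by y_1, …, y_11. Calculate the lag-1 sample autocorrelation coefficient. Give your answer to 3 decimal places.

-0.556

Mean ȳ = (9.3 + 4.8 + 10.3 + 0.3 + 18.4 + 9.3 + 11.2 + 0.3 + 13.9 + 1.6 + 5.9)/11 = 7.7545
Numerator Σ_{t=1}^{10}(y_t−ȳ)(y_{t+1}−ȳ) = -186.5466
Denominator Σ(y_t−ȳ)² = 335.4073
r_1 = -186.5466 / 335.4073 = -0.556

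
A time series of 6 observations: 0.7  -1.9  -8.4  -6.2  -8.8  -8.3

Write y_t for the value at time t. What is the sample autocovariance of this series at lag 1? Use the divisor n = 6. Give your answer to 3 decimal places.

Mean ȳ = (0.7 − 1.9 − 8.4 − 6.2 − 8.8 − 8.3)/6 = -5.4833
Σ_{t=1}^{5}(y_t−ȳ)(y_{t+1}−ȳ) = 25.5147
γ_1 = 25.5147 / 6 = 4.252

4.252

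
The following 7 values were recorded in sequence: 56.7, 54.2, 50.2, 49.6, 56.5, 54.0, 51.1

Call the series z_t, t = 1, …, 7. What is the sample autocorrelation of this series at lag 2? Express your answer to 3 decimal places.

-0.662

Mean z̄ = (56.7 + 54.2 + 50.2 + 49.6 + 56.5 + 54.0 + 51.1)/7 = 53.1857
Numerator Σ_{t=1}^{5}(z_t−z̄)(z_{t+2}−z̄) = -33.8576
Denominator Σ(z_t−z̄)² = 51.1486
r_2 = -33.8576 / 51.1486 = -0.662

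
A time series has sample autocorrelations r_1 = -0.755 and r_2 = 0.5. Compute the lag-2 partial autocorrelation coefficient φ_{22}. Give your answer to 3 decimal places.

-0.163

φ_{22} = (r_2 − r_1²) / (1 − r_1²)
r_1² = (-0.755)² = 0.570025
Numerator = 0.5 − 0.5700 = -0.0700; denominator = 1 − 0.5700 = 0.4300
φ_{22} = -0.0700 / 0.4300 = -0.163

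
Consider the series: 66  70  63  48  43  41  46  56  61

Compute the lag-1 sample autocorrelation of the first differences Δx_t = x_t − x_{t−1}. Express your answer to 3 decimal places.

0.521

First differences Δx: 4, -7, -15, -5, -2, 5, 10, 5
Mean of differences = -0.6250
Numerator Σ(Δx_t−Δx̄)(Δx_{t+1}−Δx̄) = 242.8594
Denominator Σ(Δx_t−Δx̄)² = 465.8750
r_1(Δx) = 242.8594 / 465.8750 = 0.521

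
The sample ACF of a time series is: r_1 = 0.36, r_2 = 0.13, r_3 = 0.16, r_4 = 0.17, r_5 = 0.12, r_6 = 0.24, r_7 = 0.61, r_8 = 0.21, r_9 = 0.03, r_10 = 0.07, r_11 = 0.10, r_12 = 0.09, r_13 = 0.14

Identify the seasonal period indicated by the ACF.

The largest autocorrelation is r_7 = 0.61; the remaining lags stay at or below 0.36. The elevated value at lag 1 (0.36), dropping to 0.13 at lag 2, reflects decaying short-term dependence rather than seasonality.
The dominant spike at lag 7 indicates a seasonal period of 7.

7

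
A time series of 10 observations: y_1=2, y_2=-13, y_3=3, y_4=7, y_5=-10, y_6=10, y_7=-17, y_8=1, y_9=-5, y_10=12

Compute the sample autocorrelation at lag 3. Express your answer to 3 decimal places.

-0.252

Mean ȳ = (2 − 13 + 3 + 7 − 10 + 10 − 17 + 1 − 5 + 12)/10 = -1.0000
Numerator Σ_{t=1}^{7}(y_t−ȳ)(y_{t+3}−ȳ) = -222.0000
Denominator Σ(y_t−ȳ)² = 880.0000
r_3 = -222.0000 / 880.0000 = -0.252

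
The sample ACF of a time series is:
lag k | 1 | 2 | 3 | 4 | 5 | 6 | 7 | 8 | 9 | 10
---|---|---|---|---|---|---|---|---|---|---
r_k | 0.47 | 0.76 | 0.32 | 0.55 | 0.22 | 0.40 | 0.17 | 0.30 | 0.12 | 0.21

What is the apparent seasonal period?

The largest autocorrelation is r_2 = 0.76, with a weaker echo at lag 4 (0.55); the remaining lags stay at or below 0.47.
The dominant spike at lag 2 indicates a seasonal period of 2.

2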